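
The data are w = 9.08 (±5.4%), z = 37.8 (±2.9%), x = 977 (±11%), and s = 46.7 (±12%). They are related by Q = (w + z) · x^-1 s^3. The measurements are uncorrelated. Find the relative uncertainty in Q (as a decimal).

Let u = w + z = 46.9. δu = √(δw² + δz²) = √(0.240 + 1.20) = 1.20, so δu/u = 0.0256.
Q is then a monomial in u, x, s:
δQ/Q = √((δu/u)² + (-1·δx/x)² + (3·δs/s)²) = √(0.000656 + 0.0121 + 0.130) = 0.377

0.377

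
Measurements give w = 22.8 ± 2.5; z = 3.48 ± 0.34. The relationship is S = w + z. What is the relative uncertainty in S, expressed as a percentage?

9.60%

S is a linear combination, so absolute uncertainties add in quadrature:
  (δw)² = 6.25;  (δz)² = 0.116
δS = √(6.37) = 2.52
S = 26.3, so δS/S = 2.52/26.3 = 0.0960.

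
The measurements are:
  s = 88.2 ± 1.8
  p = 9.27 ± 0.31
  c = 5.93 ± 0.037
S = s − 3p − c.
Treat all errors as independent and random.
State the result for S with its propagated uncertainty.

Sums and differences: (δS)² = Σ (cᵢ δxᵢ)².
  (δs)² = 3.24;  (3·δp)² = 0.865;  (δc)² = 0.00137
δS = √(4.11) = 2.03
S = 54.5.

54.5 ± 2.03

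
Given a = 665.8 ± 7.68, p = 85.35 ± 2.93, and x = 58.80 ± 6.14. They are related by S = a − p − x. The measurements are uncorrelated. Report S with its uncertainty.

521.6 ± 10.3

Absolute uncertainties add in quadrature for a linear combination:
  (δa)² = 59.0;  (δp)² = 8.58;  (δx)² = 37.7
δS = √(105) = 10.3
S = 521.6.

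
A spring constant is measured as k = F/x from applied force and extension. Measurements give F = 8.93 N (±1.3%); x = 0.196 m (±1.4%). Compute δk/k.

0.0191

Products/powers → add relative errors in quadrature, weighted by exponent:
  (1·δF/F)² = (1×0.0130)² = 0.000169;  (-1·δx/x)² = (-1×0.0140)² = 0.000196
δk/k = √(0.000365) = 0.0191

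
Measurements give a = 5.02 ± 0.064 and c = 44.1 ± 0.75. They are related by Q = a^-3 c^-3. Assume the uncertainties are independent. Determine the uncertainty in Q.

Relative error in a monomial: (δQ/Q)² = Σ (nᵢ · δxᵢ/xᵢ)².
  (-3·δa/a)² = (-3×0.0127)² = 0.00146;  (-3·δc/c)² = (-3×0.0170)² = 0.00260
δQ/Q = √(0.00407) = 0.0638
Q = 9.22e-08, so δQ = 0.0638 × 9.22e-08 = 5.88e-09.

5.88e-09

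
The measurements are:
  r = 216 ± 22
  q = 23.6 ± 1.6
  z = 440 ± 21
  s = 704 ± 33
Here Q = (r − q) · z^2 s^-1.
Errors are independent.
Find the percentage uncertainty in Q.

15.6%

Let u = r − q = 192. δu = √(δr² + δq²) = √(484 + 2.56) = 22.1, so δu/u = 0.115.
Q is then a monomial in u, z, s:
δQ/Q = √((δu/u)² + (2·δz/z)² + (-1·δs/s)²) = √(0.0131 + 0.00911 + 0.00220) = 0.156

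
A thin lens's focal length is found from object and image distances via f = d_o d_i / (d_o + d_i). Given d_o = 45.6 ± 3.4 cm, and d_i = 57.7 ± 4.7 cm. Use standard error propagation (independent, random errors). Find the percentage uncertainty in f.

5.50%

∂f/∂d_o = (d_i/(d_o+d_i))² = 0.312;  ∂f/∂d_i = (d_o/(d_o+d_i))² = 0.195
δf = √((∂f/∂d_o · δd_o)² + (∂f/∂d_i · δd_i)²) = √(1.13 + 0.839) = 1.40 cm
f = 25.5 cm, so δf/f = 1.40/25.5 = 0.0550.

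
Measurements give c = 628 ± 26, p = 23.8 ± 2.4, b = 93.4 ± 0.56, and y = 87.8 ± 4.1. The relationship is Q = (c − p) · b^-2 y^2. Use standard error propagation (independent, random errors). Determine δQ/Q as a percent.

Let u = c − p = 604. δu = √(δc² + δp²) = √(676 + 5.76) = 26.1, so δu/u = 0.0432.
Q is then a monomial in u, b, y:
δQ/Q = √((δu/u)² + (-2·δb/b)² + (2·δy/y)²) = √(0.00187 + 0.000144 + 0.00872) = 0.104

10.4%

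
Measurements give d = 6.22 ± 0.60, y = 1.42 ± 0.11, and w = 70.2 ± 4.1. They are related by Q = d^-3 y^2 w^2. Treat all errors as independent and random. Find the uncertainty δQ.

Q is a product of powers, so relative uncertainties combine in quadrature:
  (-3·δd/d)² = (-3×0.0965)² = 0.0837;  (2·δy/y)² = (2×0.0775)² = 0.0240;  (2·δw/w)² = (2×0.0584)² = 0.0136
δQ/Q = √(0.121) = 0.348
Q = 41.3, so δQ = 0.348 × 41.3 = 14.4.

14.4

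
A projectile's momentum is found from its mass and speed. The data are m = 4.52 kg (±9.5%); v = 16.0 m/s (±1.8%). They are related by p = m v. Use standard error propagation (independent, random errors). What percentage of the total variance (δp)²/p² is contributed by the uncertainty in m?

96.5%

(δp/p)² = (1·δm/m)² + (1·δv/v)²
  m term: (1×0.0950)² = 0.00903
  v term: (1×0.0180)² = 0.000324
Total = 0.00935. Share from m = 0.00903/0.00935 = 0.965.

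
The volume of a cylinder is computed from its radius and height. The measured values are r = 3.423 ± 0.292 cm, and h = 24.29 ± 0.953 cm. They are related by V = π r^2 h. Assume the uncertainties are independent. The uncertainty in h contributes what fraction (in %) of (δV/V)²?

5.02%

(δV/V)² = (2·δr/r)² + (1·δh/h)²
  r term: (2×0.0853)² = 0.0291
  h term: (1×0.0392)² = 0.00154
Total = 0.0306. Share from h = 0.00154/0.0306 = 0.0502.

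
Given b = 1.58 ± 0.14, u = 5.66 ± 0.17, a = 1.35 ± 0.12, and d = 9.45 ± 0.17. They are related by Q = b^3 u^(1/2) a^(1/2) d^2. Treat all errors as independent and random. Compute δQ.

Q is a product of powers, so relative uncertainties combine in quadrature:
  (3·δb/b)² = (3×0.0886)² = 0.0707;  (½·δu/u)² = (0.5×0.0300)² = 0.000226;  (½·δa/a)² = (0.5×0.0889)² = 0.00198;  (2·δd/d)² = (2×0.0180)² = 0.00129
δQ/Q = √(0.0742) = 0.272
Q = 974, so δQ = 0.272 × 974 = 265.

265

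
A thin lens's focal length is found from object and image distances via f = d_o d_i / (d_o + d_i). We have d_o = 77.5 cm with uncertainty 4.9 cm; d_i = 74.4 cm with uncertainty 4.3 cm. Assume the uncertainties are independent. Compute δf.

1.62 cm

∂f/∂d_o = (d_i/(d_o+d_i))² = 0.240;  ∂f/∂d_i = (d_o/(d_o+d_i))² = 0.260
δf = √((∂f/∂d_o · δd_o)² + (∂f/∂d_i · δd_i)²) = √(1.38 + 1.25) = 1.62 cm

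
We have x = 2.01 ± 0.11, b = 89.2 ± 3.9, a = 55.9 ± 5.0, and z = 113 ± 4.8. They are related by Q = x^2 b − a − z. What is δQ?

43.0

Let p = x^2·b = 360. δp/p = √((2·δx/x)² + (1·δb/b)²) = √(0.0120 + 0.00191) = 0.118, so δp = 42.5.
Q = p − a − z: δQ = √(δp² + δa² + δz²) = √(1800 + 25.0 + 23.0) = 43.0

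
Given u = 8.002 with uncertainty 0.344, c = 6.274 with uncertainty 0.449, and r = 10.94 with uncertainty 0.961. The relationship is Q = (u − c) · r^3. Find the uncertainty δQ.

Let w = u − c = 1.728. δw = √(δu² + δc²) = √(0.118 + 0.202) = 0.566, so δw/w = 0.327.
Q is then a monomial in w, r:
δQ/Q = √((δw/w)² + (3·δr/r)²) = √(0.107 + 0.0694) = 0.420
Q = 2263, so δQ = 0.420 × 2263 = 951.

951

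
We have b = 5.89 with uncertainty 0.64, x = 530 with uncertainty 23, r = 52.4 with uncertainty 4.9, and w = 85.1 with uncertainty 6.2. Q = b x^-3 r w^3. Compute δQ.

0.373

For a monomial Q ∝ b, x^-3, r, w^3, fractional errors add in quadrature:
  (1·δb/b)² = (1×0.109)² = 0.0118;  (-3·δx/x)² = (-3×0.0434)² = 0.0169;  (1·δr/r)² = (1×0.0935)² = 0.00874;  (3·δw/w)² = (3×0.0729)² = 0.0478
δQ/Q = √(0.0853) = 0.292
Q = 1.28, so δQ = 0.292 × 1.28 = 0.373.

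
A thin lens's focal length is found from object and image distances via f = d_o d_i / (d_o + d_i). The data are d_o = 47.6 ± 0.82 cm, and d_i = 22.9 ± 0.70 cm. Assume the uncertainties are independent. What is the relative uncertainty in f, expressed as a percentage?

2.14%

∂f/∂d_o = (d_i/(d_o+d_i))² = 0.106;  ∂f/∂d_i = (d_o/(d_o+d_i))² = 0.456
δf = √((∂f/∂d_o · δd_o)² + (∂f/∂d_i · δd_i)²) = √(0.00749 + 0.102) = 0.331 cm
f = 15.5 cm, so δf/f = 0.331/15.5 = 0.0214.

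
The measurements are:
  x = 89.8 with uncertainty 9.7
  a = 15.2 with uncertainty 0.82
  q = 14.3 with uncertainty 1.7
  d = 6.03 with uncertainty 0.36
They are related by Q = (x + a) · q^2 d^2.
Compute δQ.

Let u = x + a = 105. δu = √(δx² + δa²) = √(94.1 + 0.672) = 9.73, so δu/u = 0.0927.
Q is then a monomial in u, q, d:
δQ/Q = √((δu/u)² + (2·δq/q)² + (2·δd/d)²) = √(0.00860 + 0.0565 + 0.0143) = 0.282
Q = 7.81e+05, so δQ = 0.282 × 7.81e+05 = 2.2e+05.

2.2e+05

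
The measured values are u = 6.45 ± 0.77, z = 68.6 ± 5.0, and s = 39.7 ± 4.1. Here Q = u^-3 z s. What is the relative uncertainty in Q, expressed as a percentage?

38.0%

For a monomial Q ∝ u^-3, z, s, fractional errors add in quadrature:
  (-3·δu/u)² = (-3×0.119)² = 0.128;  (1·δz/z)² = (1×0.0729)² = 0.00531;  (1·δs/s)² = (1×0.103)² = 0.0107
δQ/Q = √(0.144) = 0.380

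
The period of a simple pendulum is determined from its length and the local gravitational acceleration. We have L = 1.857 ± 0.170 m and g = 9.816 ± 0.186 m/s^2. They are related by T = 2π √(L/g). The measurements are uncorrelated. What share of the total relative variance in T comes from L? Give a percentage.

(δT/T)² = (½·δL/L)² + (−½·δg/g)²
  L term: (0.5×0.0915)² = 0.00210
  g term: (-0.5×0.0189)² = 8.98e-05
Total = 0.00218. Share from L = 0.00210/0.00218 = 0.959.

95.9%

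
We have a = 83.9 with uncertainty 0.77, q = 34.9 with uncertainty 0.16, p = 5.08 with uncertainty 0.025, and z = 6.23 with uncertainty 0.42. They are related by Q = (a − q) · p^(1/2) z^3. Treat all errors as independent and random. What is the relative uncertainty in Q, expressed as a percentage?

20.3%

Let u = a − q = 49.0. δu = √(δa² + δq²) = √(0.593 + 0.0256) = 0.786, so δu/u = 0.0160.
Q is then a monomial in u, p, z:
δQ/Q = √((δu/u)² + (½·δp/p)² + (3·δz/z)²) = √(0.000258 + 6.05e-06 + 0.0409) = 0.203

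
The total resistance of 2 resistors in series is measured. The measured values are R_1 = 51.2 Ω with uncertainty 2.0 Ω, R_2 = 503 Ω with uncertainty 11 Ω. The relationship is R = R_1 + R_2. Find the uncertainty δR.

Sums and differences: (δR)² = Σ (cᵢ δxᵢ)².
  (δR_1)² = 4.00;  (δR_2)² = 121
δR = √(125) = 11.2 Ω

11.2 Ω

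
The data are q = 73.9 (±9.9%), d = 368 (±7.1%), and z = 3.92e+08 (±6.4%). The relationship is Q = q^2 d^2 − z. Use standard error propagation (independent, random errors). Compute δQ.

Let p = q^2·d^2 = 7.4e+08. δp/p = √((2·δq/q)² + (2·δd/d)²) = √(0.0392 + 0.0202) = 0.244, so δp = 1.8e+08.
Q = p − z: δQ = √(δp² + δz²) = √(3.25e+16 + 6.29e+14) = 1.82e+08

1.82e+08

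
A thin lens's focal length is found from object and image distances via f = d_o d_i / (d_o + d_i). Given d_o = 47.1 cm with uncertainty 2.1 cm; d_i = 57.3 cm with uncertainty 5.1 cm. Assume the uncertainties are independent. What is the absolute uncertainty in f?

∂f/∂d_o = (d_i/(d_o+d_i))² = 0.301;  ∂f/∂d_i = (d_o/(d_o+d_i))² = 0.204
δf = √((∂f/∂d_o · δd_o)² + (∂f/∂d_i · δd_i)²) = √(0.400 + 1.08) = 1.22 cm

1.22 cm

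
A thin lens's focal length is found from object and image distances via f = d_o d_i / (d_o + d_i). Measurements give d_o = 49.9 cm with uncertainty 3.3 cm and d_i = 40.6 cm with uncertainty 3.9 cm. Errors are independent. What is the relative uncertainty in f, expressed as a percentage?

∂f/∂d_o = (d_i/(d_o+d_i))² = 0.201;  ∂f/∂d_i = (d_o/(d_o+d_i))² = 0.304
δf = √((∂f/∂d_o · δd_o)² + (∂f/∂d_i · δd_i)²) = √(0.441 + 1.41) = 1.36 cm
f = 22.4 cm, so δf/f = 1.36/22.4 = 0.0607.

6.07%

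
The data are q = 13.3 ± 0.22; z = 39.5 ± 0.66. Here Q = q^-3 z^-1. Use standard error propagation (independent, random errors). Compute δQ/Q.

Relative error in a monomial: (δQ/Q)² = Σ (nᵢ · δxᵢ/xᵢ)².
  (-3·δq/q)² = (-3×0.0165)² = 0.00246;  (-1·δz/z)² = (-1×0.0167)² = 0.000279
δQ/Q = √(0.00274) = 0.0524

0.0524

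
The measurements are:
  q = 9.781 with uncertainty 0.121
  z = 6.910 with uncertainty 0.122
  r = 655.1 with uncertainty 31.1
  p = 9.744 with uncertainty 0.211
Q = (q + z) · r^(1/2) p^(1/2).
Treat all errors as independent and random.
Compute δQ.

Let u = q + z = 16.69. δu = √(δq² + δz²) = √(0.0146 + 0.0149) = 0.172, so δu/u = 0.0103.
Q is then a monomial in u, r, p:
δQ/Q = √((δu/u)² + (½·δr/r)² + (½·δp/p)²) = √(0.000106 + 0.000563 + 0.000117) = 0.0280
Q = 1334, so δQ = 0.0280 × 1334 = 37.4.

37.4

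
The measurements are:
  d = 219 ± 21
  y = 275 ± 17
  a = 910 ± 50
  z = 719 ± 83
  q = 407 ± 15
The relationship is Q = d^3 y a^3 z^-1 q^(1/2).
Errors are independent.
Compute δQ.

Each factor contributes (exponent × relative error)² to (δQ/Q)²:
  (3·δd/d)² = (3×0.0959)² = 0.0828;  (1·δy/y)² = (1×0.0618)² = 0.00382;  (3·δa/a)² = (3×0.0549)² = 0.0272;  (-1·δz/z)² = (-1×0.115)² = 0.0133;  (½·δq/q)² = (0.5×0.0369)² = 0.000340
δQ/Q = √(0.127) = 0.357
Q = 6.11e+16, so δQ = 0.357 × 6.11e+16 = 2.18e+16.

2.18e+16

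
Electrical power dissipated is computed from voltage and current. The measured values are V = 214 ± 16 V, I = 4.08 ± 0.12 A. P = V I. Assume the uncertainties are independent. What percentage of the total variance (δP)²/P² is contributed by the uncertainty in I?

(δP/P)² = (1·δV/V)² + (1·δI/I)²
  V term: (1×0.0748)² = 0.00559
  I term: (1×0.0294)² = 0.000865
Total = 0.00646. Share from I = 0.000865/0.00646 = 0.134.

13.4%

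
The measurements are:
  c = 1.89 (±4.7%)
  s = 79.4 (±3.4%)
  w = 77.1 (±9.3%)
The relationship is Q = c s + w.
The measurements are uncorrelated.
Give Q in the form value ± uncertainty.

227 ± 11.3

Let p = c·s = 150. δp/p = √((1·δc/c)² + (1·δs/s)²) = √(0.00221 + 0.00116) = 0.0580, so δp = 8.71.
Q = p + w: δQ = √(δp² + δw²) = √(75.8 + 51.4) = 11.3
Q = 227.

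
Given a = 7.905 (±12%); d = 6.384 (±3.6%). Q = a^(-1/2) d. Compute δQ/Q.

0.0700

Products/powers → add relative errors in quadrature, weighted by exponent:
  (−½·δa/a)² = (-0.5×0.120)² = 0.00360;  (1·δd/d)² = (1×0.0360)² = 0.00130
δQ/Q = √(0.00490) = 0.0700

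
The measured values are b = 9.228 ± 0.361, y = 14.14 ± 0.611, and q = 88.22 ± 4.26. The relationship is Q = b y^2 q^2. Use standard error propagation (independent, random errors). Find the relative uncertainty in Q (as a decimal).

Each factor contributes (exponent × relative error)² to (δQ/Q)²:
  (1·δb/b)² = (1×0.0391)² = 0.00153;  (2·δy/y)² = (2×0.0432)² = 0.00747;  (2·δq/q)² = (2×0.0483)² = 0.00933
δQ/Q = √(0.0183) = 0.135

0.135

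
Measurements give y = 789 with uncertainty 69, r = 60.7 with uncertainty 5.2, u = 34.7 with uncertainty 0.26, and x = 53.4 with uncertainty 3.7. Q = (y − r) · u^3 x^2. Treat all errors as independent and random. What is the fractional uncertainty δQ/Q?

Let w = y − r = 728. δw = √(δy² + δr²) = √(4760 + 27.0) = 69.2, so δw/w = 0.0950.
Q is then a monomial in w, u, x:
δQ/Q = √((δw/w)² + (3·δu/u)² + (2·δx/x)²) = √(0.00903 + 0.000505 + 0.0192) = 0.170

0.170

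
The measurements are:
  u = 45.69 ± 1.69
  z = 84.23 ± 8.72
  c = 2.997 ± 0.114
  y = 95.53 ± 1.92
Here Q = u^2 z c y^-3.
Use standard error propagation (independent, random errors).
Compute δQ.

0.0882

Each factor contributes (exponent × relative error)² to (δQ/Q)²:
  (2·δu/u)² = (2×0.0370)² = 0.00547;  (1·δz/z)² = (1×0.104)² = 0.0107;  (1·δc/c)² = (1×0.0380)² = 0.00145;  (-3·δy/y)² = (-3×0.0201)² = 0.00364
δQ/Q = √(0.0213) = 0.146
Q = 0.6045, so δQ = 0.146 × 0.6045 = 0.0882.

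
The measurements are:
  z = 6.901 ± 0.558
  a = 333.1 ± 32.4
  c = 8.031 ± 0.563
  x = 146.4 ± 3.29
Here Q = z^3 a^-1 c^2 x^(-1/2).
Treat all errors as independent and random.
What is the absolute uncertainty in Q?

Products/powers → add relative errors in quadrature, weighted by exponent:
  (3·δz/z)² = (3×0.0809)² = 0.0588;  (-1·δa/a)² = (-1×0.0973)² = 0.00946;  (2·δc/c)² = (2×0.0701)² = 0.0197;  (−½·δx/x)² = (-0.5×0.0225)² = 0.000126
δQ/Q = √(0.0881) = 0.297
Q = 5.259, so δQ = 0.297 × 5.259 = 1.56.

1.56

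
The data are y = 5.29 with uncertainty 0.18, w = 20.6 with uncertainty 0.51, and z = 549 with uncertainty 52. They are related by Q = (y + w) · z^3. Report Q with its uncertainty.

(4.28 ± 1.22) × 10^9

Let u = y + w = 25.9. δu = √(δy² + δw²) = √(0.0324 + 0.260) = 0.541, so δu/u = 0.0209.
Q is then a monomial in u, z:
δQ/Q = √((δu/u)² + (3·δz/z)²) = √(0.000436 + 0.0807) = 0.285
Q = 4.28e+09, so δQ = 0.285 × 4.28e+09 = 1.22e+09.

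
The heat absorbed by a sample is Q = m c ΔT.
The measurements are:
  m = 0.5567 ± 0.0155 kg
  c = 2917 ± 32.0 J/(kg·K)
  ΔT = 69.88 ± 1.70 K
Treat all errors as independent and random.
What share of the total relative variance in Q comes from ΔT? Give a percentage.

39.8%

(δQ/Q)² = (1·δm/m)² + (1·δc/c)² + (1·δΔT/ΔT)²
  m term: (1×0.0278)² = 0.000775
  c term: (1×0.0110)² = 0.000120
  ΔT term: (1×0.0243)² = 0.000592
Total = 0.00149. Share from ΔT = 0.000592/0.00149 = 0.398.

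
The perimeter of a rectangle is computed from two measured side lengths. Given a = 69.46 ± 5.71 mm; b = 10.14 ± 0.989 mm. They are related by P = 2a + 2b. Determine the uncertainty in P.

P is a linear combination, so absolute uncertainties add in quadrature:
  (2·δa)² = 130;  (2·δb)² = 3.91
δP = √(134) = 11.6 mm

11.6 mm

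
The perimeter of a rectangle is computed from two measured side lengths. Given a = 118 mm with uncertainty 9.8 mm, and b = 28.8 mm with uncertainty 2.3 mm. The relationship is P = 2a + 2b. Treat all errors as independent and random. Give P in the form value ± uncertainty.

294 ± 20.1 mm

Each term contributes (cᵢ δxᵢ)² to (δP)²:
  (2·δa)² = 384;  (2·δb)² = 21.2
δP = √(405) = 20.1 mm
P = 294 mm.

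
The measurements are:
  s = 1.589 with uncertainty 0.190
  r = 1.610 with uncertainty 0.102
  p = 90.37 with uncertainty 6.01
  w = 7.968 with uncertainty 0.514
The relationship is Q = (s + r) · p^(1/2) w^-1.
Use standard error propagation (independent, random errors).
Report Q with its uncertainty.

3.817 ± 0.378

Let u = s + r = 3.199. δu = √(δs² + δr²) = √(0.0361 + 0.0104) = 0.216, so δu/u = 0.0674.
Q is then a monomial in u, p, w:
δQ/Q = √((δu/u)² + (½·δp/p)² + (-1·δw/w)²) = √(0.00454 + 0.00111 + 0.00416) = 0.0991
Q = 3.817, so δQ = 0.0991 × 3.817 = 0.378.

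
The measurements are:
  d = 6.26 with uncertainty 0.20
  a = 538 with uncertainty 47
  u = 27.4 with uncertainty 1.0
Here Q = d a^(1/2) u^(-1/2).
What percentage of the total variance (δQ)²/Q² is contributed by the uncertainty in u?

10.2%

(δQ/Q)² = (1·δd/d)² + (½·δa/a)² + (−½·δu/u)²
  d term: (1×0.0319)² = 0.00102
  a term: (0.5×0.0874)² = 0.00191
  u term: (-0.5×0.0365)² = 0.000333
Total = 0.00326. Share from u = 0.000333/0.00326 = 0.102.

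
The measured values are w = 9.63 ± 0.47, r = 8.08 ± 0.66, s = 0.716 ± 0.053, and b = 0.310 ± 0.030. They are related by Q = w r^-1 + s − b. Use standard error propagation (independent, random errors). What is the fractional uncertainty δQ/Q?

0.0806

Let p = w·r^-1 = 1.19. δp/p = √((1·δw/w)² + (-1·δr/r)²) = √(0.00238 + 0.00667) = 0.0952, so δp = 0.113.
Q = p + s − b: δQ = √(δp² + δs² + δb²) = √(0.0129 + 0.00281 + 0.000900) = 0.129
Q = 1.60, so δQ/Q = 0.129/1.60 = 0.0806.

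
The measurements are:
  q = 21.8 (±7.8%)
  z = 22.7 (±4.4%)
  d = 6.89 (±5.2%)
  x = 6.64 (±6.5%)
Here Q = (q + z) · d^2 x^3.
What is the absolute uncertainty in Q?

Let u = q + z = 44.5. δu = √(δq² + δz²) = √(2.89 + 0.998) = 1.97, so δu/u = 0.0443.
Q is then a monomial in u, d, x:
δQ/Q = √((δu/u)² + (2·δd/d)² + (3·δx/x)²) = √(0.00196 + 0.0108 + 0.0380) = 0.225
Q = 6.18e+05, so δQ = 0.225 × 6.18e+05 = 1.39e+05.

1.39e+05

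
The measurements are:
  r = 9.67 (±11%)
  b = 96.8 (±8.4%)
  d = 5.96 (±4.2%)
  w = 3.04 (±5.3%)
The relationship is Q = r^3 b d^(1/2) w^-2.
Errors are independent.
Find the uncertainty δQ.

8260

For a monomial Q ∝ r^3, b, d^(1/2), w^-2, fractional errors add in quadrature:
  (3·δr/r)² = (3×0.110)² = 0.109;  (1·δb/b)² = (1×0.0840)² = 0.00706;  (½·δd/d)² = (0.5×0.0420)² = 0.000441;  (-2·δw/w)² = (-2×0.0530)² = 0.0112
δQ/Q = √(0.128) = 0.357
Q = 23100, so δQ = 0.357 × 23100 = 8260.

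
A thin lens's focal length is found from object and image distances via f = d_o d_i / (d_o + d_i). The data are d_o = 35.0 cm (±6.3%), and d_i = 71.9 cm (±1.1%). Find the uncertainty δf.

∂f/∂d_o = (d_i/(d_o+d_i))² = 0.452;  ∂f/∂d_i = (d_o/(d_o+d_i))² = 0.107
δf = √((∂f/∂d_o · δd_o)² + (∂f/∂d_i · δd_i)²) = √(0.995 + 0.00719) = 1.00 cm

1.00 cm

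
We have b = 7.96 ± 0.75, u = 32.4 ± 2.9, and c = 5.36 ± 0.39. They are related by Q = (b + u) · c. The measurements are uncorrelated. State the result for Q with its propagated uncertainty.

Let w = b + u = 40.4. δw = √(δb² + δu²) = √(0.562 + 8.41) = 3.00, so δw/w = 0.0742.
Q is then a monomial in w, c:
δQ/Q = √((δw/w)² + (1·δc/c)²) = √(0.00551 + 0.00529) = 0.104
Q = 216, so δQ = 0.104 × 216 = 22.5.

216 ± 22.5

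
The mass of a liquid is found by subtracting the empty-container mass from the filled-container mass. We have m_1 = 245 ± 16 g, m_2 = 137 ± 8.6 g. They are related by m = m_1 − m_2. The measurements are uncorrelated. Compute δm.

18.2 g

For a sum/difference, combine absolute errors in quadrature:
  (δm_1)² = 256;  (δm_2)² = 74.0
δm = √(330) = 18.2 g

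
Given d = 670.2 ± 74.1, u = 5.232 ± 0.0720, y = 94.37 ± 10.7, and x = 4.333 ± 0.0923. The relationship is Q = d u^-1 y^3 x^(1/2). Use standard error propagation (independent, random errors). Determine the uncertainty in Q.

8.02e+07

For a monomial Q ∝ d, u^-1, y^3, x^(1/2), fractional errors add in quadrature:
  (1·δd/d)² = (1×0.111)² = 0.0122;  (-1·δu/u)² = (-1×0.0138)² = 0.000189;  (3·δy/y)² = (3×0.113)² = 0.116;  (½·δx/x)² = (0.5×0.0213)² = 0.000113
δQ/Q = √(0.128) = 0.358
Q = 2.241e+08, so δQ = 0.358 × 2.241e+08 = 8.02e+07.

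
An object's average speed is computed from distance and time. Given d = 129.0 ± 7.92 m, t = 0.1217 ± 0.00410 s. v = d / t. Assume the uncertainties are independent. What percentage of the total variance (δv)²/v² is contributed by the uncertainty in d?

(δv/v)² = (1·δd/d)² + (-1·δt/t)²
  d term: (1×0.0614)² = 0.00377
  t term: (-1×0.0337)² = 0.00113
Total = 0.00490. Share from d = 0.00377/0.00490 = 0.769.

76.9%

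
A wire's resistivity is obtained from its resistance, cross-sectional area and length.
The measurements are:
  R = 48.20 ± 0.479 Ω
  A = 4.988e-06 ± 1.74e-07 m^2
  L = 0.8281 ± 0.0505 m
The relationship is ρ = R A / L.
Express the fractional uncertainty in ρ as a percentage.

Each factor contributes (exponent × relative error)² to (δρ/ρ)²:
  (1·δR/R)² = (1×0.00994)² = 9.88e-05;  (1·δA/A)² = (1×0.0349)² = 0.00122;  (-1·δL/L)² = (-1×0.0610)² = 0.00372
δρ/ρ = √(0.00503) = 0.0710

7.10%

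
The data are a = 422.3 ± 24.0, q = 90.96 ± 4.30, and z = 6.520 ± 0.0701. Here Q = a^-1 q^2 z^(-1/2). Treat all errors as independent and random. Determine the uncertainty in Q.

Relative error in a monomial: (δQ/Q)² = Σ (nᵢ · δxᵢ/xᵢ)².
  (-1·δa/a)² = (-1×0.0568)² = 0.00323;  (2·δq/q)² = (2×0.0473)² = 0.00894;  (−½·δz/z)² = (-0.5×0.0108)² = 2.89e-05
δQ/Q = √(0.0122) = 0.110
Q = 7.673, so δQ = 0.110 × 7.673 = 0.847.

0.847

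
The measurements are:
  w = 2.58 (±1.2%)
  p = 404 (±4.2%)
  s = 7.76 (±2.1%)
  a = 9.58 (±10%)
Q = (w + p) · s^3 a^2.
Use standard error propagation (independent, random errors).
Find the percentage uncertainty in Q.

21.4%

Let u = w + p = 407. δu = √(δw² + δp²) = √(0.000959 + 288) = 17.0, so δu/u = 0.0417.
Q is then a monomial in u, s, a:
δQ/Q = √((δu/u)² + (3·δs/s)² + (2·δa/a)²) = √(0.00174 + 0.00397 + 0.0400) = 0.214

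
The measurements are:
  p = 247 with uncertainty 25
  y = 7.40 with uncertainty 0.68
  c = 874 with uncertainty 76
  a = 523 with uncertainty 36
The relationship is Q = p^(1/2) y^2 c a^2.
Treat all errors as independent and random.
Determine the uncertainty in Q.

Q is a product of powers, so relative uncertainties combine in quadrature:
  (½·δp/p)² = (0.5×0.101)² = 0.00256;  (2·δy/y)² = (2×0.0919)² = 0.0338;  (1·δc/c)² = (1×0.0870)² = 0.00756;  (2·δa/a)² = (2×0.0688)² = 0.0190
δQ/Q = √(0.0629) = 0.251
Q = 2.06e+11, so δQ = 0.251 × 2.06e+11 = 5.16e+10.

5.16e+10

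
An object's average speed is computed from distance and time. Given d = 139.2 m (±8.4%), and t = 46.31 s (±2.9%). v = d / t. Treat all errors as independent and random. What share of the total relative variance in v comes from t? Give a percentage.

(δv/v)² = (1·δd/d)² + (-1·δt/t)²
  d term: (1×0.0840)² = 0.00706
  t term: (-1×0.0290)² = 0.000841
Total = 0.00790. Share from t = 0.000841/0.00790 = 0.106.

10.6%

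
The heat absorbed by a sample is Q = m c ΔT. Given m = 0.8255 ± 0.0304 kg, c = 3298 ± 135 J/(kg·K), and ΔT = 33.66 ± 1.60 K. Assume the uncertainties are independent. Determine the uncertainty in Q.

Relative error in a monomial: (δQ/Q)² = Σ (nᵢ · δxᵢ/xᵢ)².
  (1·δm/m)² = (1×0.0368)² = 0.00136;  (1·δc/c)² = (1×0.0409)² = 0.00168;  (1·δΔT/ΔT)² = (1×0.0475)² = 0.00226
δQ/Q = √(0.00529) = 0.0727
Q = 91640 J, so δQ = 0.0727 × 91640 = 6670 J.

6670 J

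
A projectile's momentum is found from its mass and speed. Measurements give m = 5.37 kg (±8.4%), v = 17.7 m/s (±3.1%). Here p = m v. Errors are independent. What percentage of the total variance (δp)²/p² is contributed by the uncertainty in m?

88.0%

(δp/p)² = (1·δm/m)² + (1·δv/v)²
  m term: (1×0.0840)² = 0.00706
  v term: (1×0.0310)² = 0.000961
Total = 0.00802. Share from m = 0.00706/0.00802 = 0.880.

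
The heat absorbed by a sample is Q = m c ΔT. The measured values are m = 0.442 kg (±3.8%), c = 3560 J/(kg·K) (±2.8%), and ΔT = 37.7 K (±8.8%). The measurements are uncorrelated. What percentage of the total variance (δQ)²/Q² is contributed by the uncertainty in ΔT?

(δQ/Q)² = (1·δm/m)² + (1·δc/c)² + (1·δΔT/ΔT)²
  m term: (1×0.0380)² = 0.00144
  c term: (1×0.0280)² = 0.000784
  ΔT term: (1×0.0880)² = 0.00774
Total = 0.00997. Share from ΔT = 0.00774/0.00997 = 0.777.

77.7%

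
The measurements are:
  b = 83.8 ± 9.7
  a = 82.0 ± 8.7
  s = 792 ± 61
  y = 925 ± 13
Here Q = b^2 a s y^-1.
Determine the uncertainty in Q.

For a monomial Q ∝ b^2, a, s, y^-1, fractional errors add in quadrature:
  (2·δb/b)² = (2×0.116)² = 0.0536;  (1·δa/a)² = (1×0.106)² = 0.0113;  (1·δs/s)² = (1×0.0770)² = 0.00593;  (-1·δy/y)² = (-1×0.0141)² = 0.000198
δQ/Q = √(0.0710) = 0.266
Q = 4.93e+05, so δQ = 0.266 × 4.93e+05 = 1.31e+05.

1.31e+05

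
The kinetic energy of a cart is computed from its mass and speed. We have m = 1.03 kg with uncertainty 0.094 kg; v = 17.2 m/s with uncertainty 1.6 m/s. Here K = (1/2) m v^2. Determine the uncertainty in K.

For a monomial K ∝ m, v^2, fractional errors add in quadrature:
  (1·δm/m)² = (1×0.0913)² = 0.00833;  (2·δv/v)² = (2×0.0930)² = 0.0346
δK/K = √(0.0429) = 0.207
K = 152 J, so δK = 0.207 × 152 = 31.6 J.

31.6 J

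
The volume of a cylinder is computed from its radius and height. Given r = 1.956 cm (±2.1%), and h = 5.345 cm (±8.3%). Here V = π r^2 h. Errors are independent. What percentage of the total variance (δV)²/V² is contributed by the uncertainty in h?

79.6%

(δV/V)² = (2·δr/r)² + (1·δh/h)²
  r term: (2×0.0210)² = 0.00176
  h term: (1×0.0830)² = 0.00689
Total = 0.00865. Share from h = 0.00689/0.00865 = 0.796.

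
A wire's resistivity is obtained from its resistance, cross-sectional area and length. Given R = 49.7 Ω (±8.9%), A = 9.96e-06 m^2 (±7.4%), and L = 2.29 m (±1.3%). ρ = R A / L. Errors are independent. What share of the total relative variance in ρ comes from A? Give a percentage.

(δρ/ρ)² = (1·δR/R)² + (1·δA/A)² + (-1·δL/L)²
  R term: (1×0.0890)² = 0.00792
  A term: (1×0.0740)² = 0.00548
  L term: (-1×0.0130)² = 0.000169
Total = 0.0136. Share from A = 0.00548/0.0136 = 0.404.

40.4%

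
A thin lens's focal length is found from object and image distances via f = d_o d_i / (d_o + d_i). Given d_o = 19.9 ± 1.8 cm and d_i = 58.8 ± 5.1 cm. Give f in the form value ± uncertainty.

∂f/∂d_o = (d_i/(d_o+d_i))² = 0.558;  ∂f/∂d_i = (d_o/(d_o+d_i))² = 0.0639
δf = √((∂f/∂d_o · δd_o)² + (∂f/∂d_i · δd_i)²) = √(1.01 + 0.106) = 1.06 cm
f = 14.9 cm.

14.9 ± 1.06 cm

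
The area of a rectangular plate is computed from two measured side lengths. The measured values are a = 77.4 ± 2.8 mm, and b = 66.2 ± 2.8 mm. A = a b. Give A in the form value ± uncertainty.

Products/powers → add relative errors in quadrature, weighted by exponent:
  (1·δa/a)² = (1×0.0362)² = 0.00131;  (1·δb/b)² = (1×0.0423)² = 0.00179
δA/A = √(0.00310) = 0.0557
A = 5120 mm^2, so δA = 0.0557 × 5120 = 285 mm^2.

5120 ± 285 mm^2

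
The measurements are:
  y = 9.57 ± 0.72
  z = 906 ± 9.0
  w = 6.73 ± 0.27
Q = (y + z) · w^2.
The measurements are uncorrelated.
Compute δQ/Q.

Let u = y + z = 916. δu = √(δy² + δz²) = √(0.518 + 81.0) = 9.03, so δu/u = 0.00986.
Q is then a monomial in u, w:
δQ/Q = √((δu/u)² + (2·δw/w)²) = √(9.72e-05 + 0.00644) = 0.0808

0.0808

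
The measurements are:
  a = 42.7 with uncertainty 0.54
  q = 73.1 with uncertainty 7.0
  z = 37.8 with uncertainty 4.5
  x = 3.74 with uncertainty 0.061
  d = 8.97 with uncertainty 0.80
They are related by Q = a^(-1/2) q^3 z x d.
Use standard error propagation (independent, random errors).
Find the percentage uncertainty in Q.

Q is a product of powers, so relative uncertainties combine in quadrature:
  (−½·δa/a)² = (-0.5×0.0126)² = 4e-05;  (3·δq/q)² = (3×0.0958)² = 0.0825;  (1·δz/z)² = (1×0.119)² = 0.0142;  (1·δx/x)² = (1×0.0163)² = 0.000266;  (1·δd/d)² = (1×0.0892)² = 0.00795
δQ/Q = √(0.105) = 0.324

32.4%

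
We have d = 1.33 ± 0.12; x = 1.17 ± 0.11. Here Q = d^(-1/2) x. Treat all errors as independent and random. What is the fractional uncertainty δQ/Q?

For a monomial Q ∝ d^(-1/2), x, fractional errors add in quadrature:
  (−½·δd/d)² = (-0.5×0.0902)² = 0.00204;  (1·δx/x)² = (1×0.0940)² = 0.00884
δQ/Q = √(0.0109) = 0.104

0.104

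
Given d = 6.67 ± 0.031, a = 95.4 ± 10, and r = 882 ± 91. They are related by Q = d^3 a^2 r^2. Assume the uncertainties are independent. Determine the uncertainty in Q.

For a monomial Q ∝ d^3, a^2, r^2, fractional errors add in quadrature:
  (3·δd/d)² = (3×0.00465)² = 0.000194;  (2·δa/a)² = (2×0.105)² = 0.0440;  (2·δr/r)² = (2×0.103)² = 0.0426
δQ/Q = √(0.0867) = 0.294
Q = 2.1e+12, so δQ = 0.294 × 2.1e+12 = 6.19e+11.

6.19e+11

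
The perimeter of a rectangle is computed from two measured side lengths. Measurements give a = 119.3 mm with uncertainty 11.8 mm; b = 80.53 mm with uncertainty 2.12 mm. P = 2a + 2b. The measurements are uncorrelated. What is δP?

24.0 mm

Sums and differences: (δP)² = Σ (cᵢ δxᵢ)².
  (2·δa)² = 557;  (2·δb)² = 18.0
δP = √(575) = 24.0 mm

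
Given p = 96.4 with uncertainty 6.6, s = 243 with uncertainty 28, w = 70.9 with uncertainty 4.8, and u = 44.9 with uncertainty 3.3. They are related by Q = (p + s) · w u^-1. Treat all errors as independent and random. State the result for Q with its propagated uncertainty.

Let h = p + s = 339. δh = √(δp² + δs²) = √(43.6 + 784) = 28.8, so δh/h = 0.0848.
Q is then a monomial in h, w, u:
δQ/Q = √((δh/h)² + (1·δw/w)² + (-1·δu/u)²) = √(0.00718 + 0.00458 + 0.00540) = 0.131
Q = 536, so δQ = 0.131 × 536 = 70.2.

536 ± 70.2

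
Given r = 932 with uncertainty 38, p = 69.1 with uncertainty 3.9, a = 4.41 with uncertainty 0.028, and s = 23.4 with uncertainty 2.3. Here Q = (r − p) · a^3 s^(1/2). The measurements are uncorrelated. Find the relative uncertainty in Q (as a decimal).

0.0688

Let u = r − p = 863. δu = √(δr² + δp²) = √(1440 + 15.2) = 38.2, so δu/u = 0.0443.
Q is then a monomial in u, a, s:
δQ/Q = √((δu/u)² + (3·δa/a)² + (½·δs/s)²) = √(0.00196 + 0.000363 + 0.00242) = 0.0688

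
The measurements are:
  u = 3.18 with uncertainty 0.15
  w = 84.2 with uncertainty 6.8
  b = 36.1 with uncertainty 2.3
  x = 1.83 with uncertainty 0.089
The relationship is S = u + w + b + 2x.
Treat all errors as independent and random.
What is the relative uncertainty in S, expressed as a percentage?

Sums and differences: (δS)² = Σ (cᵢ δxᵢ)².
  (δu)² = 0.0225;  (δw)² = 46.2;  (δb)² = 5.29;  (2·δx)² = 0.0317
δS = √(51.6) = 7.18
S = 127, so δS/S = 7.18/127 = 0.0565.

5.65%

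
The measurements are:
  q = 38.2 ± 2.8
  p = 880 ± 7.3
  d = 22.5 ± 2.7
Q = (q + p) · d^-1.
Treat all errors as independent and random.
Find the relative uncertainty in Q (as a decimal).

Let u = q + p = 918. δu = √(δq² + δp²) = √(7.84 + 53.3) = 7.82, so δu/u = 0.00852.
Q is then a monomial in u, d:
δQ/Q = √((δu/u)² + (-1·δd/d)²) = √(7.25e-05 + 0.0144) = 0.120

0.120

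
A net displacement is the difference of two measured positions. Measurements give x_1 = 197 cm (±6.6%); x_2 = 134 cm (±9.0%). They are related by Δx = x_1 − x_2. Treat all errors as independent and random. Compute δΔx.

For a sum/difference, combine absolute errors in quadrature:
  (δx_1)² = 169;  (δx_2)² = 145
δΔx = √(314) = 17.7 cm

17.7 cm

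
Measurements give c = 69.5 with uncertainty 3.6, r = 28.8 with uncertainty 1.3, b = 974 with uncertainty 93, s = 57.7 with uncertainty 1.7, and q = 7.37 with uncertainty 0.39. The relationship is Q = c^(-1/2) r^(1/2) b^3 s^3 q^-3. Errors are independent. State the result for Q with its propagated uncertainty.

Q is a product of powers, so relative uncertainties combine in quadrature:
  (−½·δc/c)² = (-0.5×0.0518)² = 0.000671;  (½·δr/r)² = (0.5×0.0451)² = 0.000509;  (3·δb/b)² = (3×0.0955)² = 0.0821;  (3·δs/s)² = (3×0.0295)² = 0.00781;  (-3·δq/q)² = (-3×0.0529)² = 0.0252
δQ/Q = √(0.116) = 0.341
Q = 2.85e+11, so δQ = 0.341 × 2.85e+11 = 9.73e+10.

(2.85 ± 0.973) × 10^11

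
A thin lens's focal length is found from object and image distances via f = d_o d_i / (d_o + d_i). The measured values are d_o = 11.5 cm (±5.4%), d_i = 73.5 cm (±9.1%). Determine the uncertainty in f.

∂f/∂d_o = (d_i/(d_o+d_i))² = 0.748;  ∂f/∂d_i = (d_o/(d_o+d_i))² = 0.0183
δf = √((∂f/∂d_o · δd_o)² + (∂f/∂d_i · δd_i)²) = √(0.216 + 0.0150) = 0.480 cm

0.480 cm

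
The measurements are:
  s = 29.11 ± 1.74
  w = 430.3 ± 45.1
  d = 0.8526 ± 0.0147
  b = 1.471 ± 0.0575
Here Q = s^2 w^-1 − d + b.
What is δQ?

Let p = s^2·w^-1 = 1.969. δp/p = √((2·δs/s)² + (-1·δw/w)²) = √(0.0143 + 0.0110) = 0.159, so δp = 0.313.
Q = p − d + b: δQ = √(δp² + δd² + δb²) = √(0.0980 + 0.000216 + 0.00331) = 0.319

0.319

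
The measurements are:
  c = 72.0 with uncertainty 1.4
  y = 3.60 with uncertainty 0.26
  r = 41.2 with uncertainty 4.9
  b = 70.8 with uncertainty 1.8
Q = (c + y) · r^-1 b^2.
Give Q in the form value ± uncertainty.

9200 ± 1200

Let u = c + y = 75.6. δu = √(δc² + δy²) = √(1.96 + 0.0676) = 1.42, so δu/u = 0.0188.
Q is then a monomial in u, r, b:
δQ/Q = √((δu/u)² + (-1·δr/r)² + (2·δb/b)²) = √(0.000355 + 0.0141 + 0.00259) = 0.131
Q = 9200, so δQ = 0.131 × 9200 = 1200.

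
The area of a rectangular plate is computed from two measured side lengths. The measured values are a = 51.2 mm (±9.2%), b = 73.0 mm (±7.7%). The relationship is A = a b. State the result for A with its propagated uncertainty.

For a monomial A ∝ a, b, fractional errors add in quadrature:
  (1·δa/a)² = (1×0.0920)² = 0.00846;  (1·δb/b)² = (1×0.0770)² = 0.00593
δA/A = √(0.0144) = 0.120
A = 3740 mm^2, so δA = 0.120 × 3740 = 448 mm^2.

3740 ± 448 mm^2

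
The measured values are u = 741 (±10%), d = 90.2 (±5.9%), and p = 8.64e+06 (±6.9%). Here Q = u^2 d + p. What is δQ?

Let w = u^2·d = 4.95e+07. δw/w = √((2·δu/u)² + (1·δd/d)²) = √(0.0400 + 0.00348) = 0.209, so δw = 1.03e+07.
Q = w + p: δQ = √(δw² + δp²) = √(1.07e+14 + 3.55e+11) = 1.03e+07

1.03e+07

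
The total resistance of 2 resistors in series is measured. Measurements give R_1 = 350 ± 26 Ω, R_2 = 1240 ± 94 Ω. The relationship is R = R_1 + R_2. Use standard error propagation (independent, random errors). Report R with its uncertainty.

1590 ± 97.5 Ω

Sums and differences: (δR)² = Σ (cᵢ δxᵢ)².
  (δR_1)² = 676;  (δR_2)² = 8840
δR = √(9510) = 97.5 Ω
R = 1590 Ω.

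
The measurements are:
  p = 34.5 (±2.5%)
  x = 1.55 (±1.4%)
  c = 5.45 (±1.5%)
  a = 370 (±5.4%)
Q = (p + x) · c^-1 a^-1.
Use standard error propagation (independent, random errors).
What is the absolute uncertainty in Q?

0.00109

Let u = p + x = 36.0. δu = √(δp² + δx²) = √(0.744 + 0.000471) = 0.863, so δu/u = 0.0239.
Q is then a monomial in u, c, a:
δQ/Q = √((δu/u)² + (-1·δc/c)² + (-1·δa/a)²) = √(0.000573 + 0.000225 + 0.00292) = 0.0609
Q = 0.0179, so δQ = 0.0609 × 0.0179 = 0.00109.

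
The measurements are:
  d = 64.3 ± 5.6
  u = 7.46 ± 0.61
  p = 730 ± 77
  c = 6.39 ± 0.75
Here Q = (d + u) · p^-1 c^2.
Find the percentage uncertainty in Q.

26.9%

Let w = d + u = 71.8. δw = √(δd² + δu²) = √(31.4 + 0.372) = 5.63, so δw/w = 0.0785.
Q is then a monomial in w, p, c:
δQ/Q = √((δw/w)² + (-1·δp/p)² + (2·δc/c)²) = √(0.00616 + 0.0111 + 0.0551) = 0.269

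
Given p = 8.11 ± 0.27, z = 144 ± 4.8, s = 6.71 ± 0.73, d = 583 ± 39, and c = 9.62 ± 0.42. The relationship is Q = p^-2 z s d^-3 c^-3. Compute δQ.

Each factor contributes (exponent × relative error)² to (δQ/Q)²:
  (-2·δp/p)² = (-2×0.0333)² = 0.00443;  (1·δz/z)² = (1×0.0333)² = 0.00111;  (1·δs/s)² = (1×0.109)² = 0.0118;  (-3·δd/d)² = (-3×0.0669)² = 0.0403;  (-3·δc/c)² = (-3×0.0437)² = 0.0172
δQ/Q = √(0.0748) = 0.274
Q = 8.33e-11, so δQ = 0.274 × 8.33e-11 = 2.28e-11.

2.28e-11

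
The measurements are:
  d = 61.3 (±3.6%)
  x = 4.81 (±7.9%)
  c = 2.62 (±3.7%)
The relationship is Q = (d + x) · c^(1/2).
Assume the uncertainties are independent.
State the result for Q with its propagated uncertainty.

Let u = d + x = 66.1. δu = √(δd² + δx²) = √(4.87 + 0.144) = 2.24, so δu/u = 0.0339.
Q is then a monomial in u, c:
δQ/Q = √((δu/u)² + (½·δc/c)²) = √(0.00115 + 0.000342) = 0.0386
Q = 107, so δQ = 0.0386 × 107 = 4.13.

107 ± 4.13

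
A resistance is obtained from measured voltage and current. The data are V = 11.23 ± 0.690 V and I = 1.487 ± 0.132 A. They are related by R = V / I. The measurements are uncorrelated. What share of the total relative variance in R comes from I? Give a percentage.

(δR/R)² = (1·δV/V)² + (-1·δI/I)²
  V term: (1×0.0614)² = 0.00378
  I term: (-1×0.0888)² = 0.00788
Total = 0.0117. Share from I = 0.00788/0.0117 = 0.676.

67.6%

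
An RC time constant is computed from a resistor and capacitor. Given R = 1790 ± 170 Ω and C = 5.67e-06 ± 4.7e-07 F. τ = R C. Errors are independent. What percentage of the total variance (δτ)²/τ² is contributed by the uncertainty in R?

56.8%

(δτ/τ)² = (1·δR/R)² + (1·δC/C)²
  R term: (1×0.0950)² = 0.00902
  C term: (1×0.0829)² = 0.00687
Total = 0.0159. Share from R = 0.00902/0.0159 = 0.568.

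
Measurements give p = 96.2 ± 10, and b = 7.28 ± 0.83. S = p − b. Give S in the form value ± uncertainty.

88.9 ± 10.0

For a sum/difference, combine absolute errors in quadrature:
  (δp)² = 100;  (δb)² = 0.689
δS = √(101) = 10.0
S = 88.9.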